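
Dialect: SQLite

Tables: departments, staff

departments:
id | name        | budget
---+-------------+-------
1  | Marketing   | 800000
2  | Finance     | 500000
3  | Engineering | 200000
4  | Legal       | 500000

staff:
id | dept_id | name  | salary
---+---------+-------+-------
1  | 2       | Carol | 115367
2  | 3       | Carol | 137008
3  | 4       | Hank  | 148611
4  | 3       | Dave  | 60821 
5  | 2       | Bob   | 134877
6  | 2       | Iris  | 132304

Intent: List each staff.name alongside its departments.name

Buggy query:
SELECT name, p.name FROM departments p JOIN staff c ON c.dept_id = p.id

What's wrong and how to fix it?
Bug: Both tables have a 'name' column; the unqualified reference is ambiguous

Fix: Qualify the column with its table alias (c.name)

Corrected query:
SELECT c.name, p.name FROM departments p JOIN staff c ON c.dept_id = p.id

Result:
name  | name       
------+------------
Carol | Finance    
Carol | Engineering
Hank  | Legal      
Dave  | Engineering
Bob   | Finance    
Iris  | Finance    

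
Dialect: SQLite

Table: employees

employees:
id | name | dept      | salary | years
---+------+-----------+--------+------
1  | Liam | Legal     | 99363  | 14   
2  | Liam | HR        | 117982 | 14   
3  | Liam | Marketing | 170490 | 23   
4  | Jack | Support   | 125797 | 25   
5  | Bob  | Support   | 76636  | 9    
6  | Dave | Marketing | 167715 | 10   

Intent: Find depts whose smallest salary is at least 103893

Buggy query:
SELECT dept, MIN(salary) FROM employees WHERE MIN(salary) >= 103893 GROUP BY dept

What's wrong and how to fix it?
Bug: Aggregates like MIN are computed per group after WHERE runs

Fix: Use HAVING for the per-group MIN condition

Corrected query:
SELECT dept, MIN(salary) FROM employees GROUP BY dept HAVING MIN(salary) >= 103893

Result:
dept      | MIN(salary)
----------+------------
HR        | 117982     
Marketing | 167715     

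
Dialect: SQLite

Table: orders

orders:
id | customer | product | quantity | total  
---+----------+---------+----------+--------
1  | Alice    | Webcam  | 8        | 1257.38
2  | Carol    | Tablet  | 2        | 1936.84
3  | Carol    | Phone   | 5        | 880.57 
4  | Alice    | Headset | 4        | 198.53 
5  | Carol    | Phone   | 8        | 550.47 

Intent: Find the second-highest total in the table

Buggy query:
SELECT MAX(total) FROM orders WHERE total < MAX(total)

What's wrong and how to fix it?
Bug: The inner MAX is an aggregate inside WHERE, which is not allowed

Fix: Compute the overall MAX in a subquery, then take MAX of rows below it

Corrected query:
SELECT MAX(total) FROM orders WHERE total < (SELECT MAX(total) FROM orders)

Result:
MAX(total)
----------
1257.38   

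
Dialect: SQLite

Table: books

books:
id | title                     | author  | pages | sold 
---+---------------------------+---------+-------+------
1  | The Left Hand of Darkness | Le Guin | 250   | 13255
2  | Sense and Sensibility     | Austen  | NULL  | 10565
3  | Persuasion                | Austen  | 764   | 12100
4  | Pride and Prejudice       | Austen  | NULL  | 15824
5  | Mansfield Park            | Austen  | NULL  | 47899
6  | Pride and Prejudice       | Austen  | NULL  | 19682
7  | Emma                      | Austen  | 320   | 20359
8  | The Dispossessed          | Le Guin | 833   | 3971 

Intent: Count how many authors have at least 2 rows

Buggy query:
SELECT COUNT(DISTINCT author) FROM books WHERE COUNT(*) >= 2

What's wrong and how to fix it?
Bug: WHERE filters individual rows, not groups, so a group-level COUNT is invalid there

Fix: Use a subquery that GROUPs and filters with HAVING, then count its rows

Corrected query:
SELECT COUNT(*) FROM (SELECT author FROM books GROUP BY author HAVING COUNT(*) >= 2)

Result:
COUNT(*)
--------
2       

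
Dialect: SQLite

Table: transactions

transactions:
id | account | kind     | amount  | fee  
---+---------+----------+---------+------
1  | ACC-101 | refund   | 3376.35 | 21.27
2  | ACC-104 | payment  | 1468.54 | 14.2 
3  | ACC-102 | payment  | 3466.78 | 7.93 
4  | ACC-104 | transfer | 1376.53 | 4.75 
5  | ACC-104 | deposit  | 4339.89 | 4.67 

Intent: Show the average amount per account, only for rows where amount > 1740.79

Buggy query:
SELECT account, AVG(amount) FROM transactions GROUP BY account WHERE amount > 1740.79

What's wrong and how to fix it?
Bug: WHERE cannot follow GROUP BY

Fix: Place WHERE between FROM and GROUP BY

Corrected query:
SELECT account, AVG(amount) FROM transactions WHERE amount > 1740.79 GROUP BY account

Result:
account | AVG(amount)
--------+------------
ACC-101 | 3376.35    
ACC-102 | 3466.78    
ACC-104 | 4339.89    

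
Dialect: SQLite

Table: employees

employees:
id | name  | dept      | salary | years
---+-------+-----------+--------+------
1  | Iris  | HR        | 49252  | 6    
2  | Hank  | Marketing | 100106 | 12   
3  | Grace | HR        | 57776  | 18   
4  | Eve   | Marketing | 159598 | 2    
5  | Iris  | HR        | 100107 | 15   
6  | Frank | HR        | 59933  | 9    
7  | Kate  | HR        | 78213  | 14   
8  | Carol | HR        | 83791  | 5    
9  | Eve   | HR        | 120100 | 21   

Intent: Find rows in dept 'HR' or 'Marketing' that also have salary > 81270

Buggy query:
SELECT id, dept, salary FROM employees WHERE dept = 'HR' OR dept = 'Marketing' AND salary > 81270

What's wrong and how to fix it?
Bug: AND binds tighter than OR, so this parses as dept = 'HR' OR (dept = 'Marketing' AND salary > 81270)

Fix: Add parentheses around the OR so the AND applies to both alternatives

Corrected query:
SELECT id, dept, salary FROM employees WHERE (dept = 'HR' OR dept = 'Marketing') AND salary > 81270

Result:
id | dept      | salary
---+-----------+-------
2  | Marketing | 100106
4  | Marketing | 159598
5  | HR        | 100107
8  | HR        | 83791 
9  | HR        | 120100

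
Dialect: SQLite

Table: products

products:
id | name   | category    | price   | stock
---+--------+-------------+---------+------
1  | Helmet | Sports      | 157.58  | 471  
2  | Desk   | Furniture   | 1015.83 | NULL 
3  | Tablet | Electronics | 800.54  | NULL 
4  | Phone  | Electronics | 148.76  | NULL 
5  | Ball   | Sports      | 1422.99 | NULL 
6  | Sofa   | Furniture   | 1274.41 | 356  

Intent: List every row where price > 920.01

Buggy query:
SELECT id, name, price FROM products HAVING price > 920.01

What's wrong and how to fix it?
Bug: This is a non-aggregate query (no GROUP BY, no aggregates), so in SQLite the HAVING clause is invalid here; a row-level condition belongs in WHERE

Fix: Use WHERE for row-level filtering

Corrected query:
SELECT id, name, price FROM products WHERE price > 920.01

Result:
id | name | price  
---+------+--------
2  | Desk | 1015.83
5  | Ball | 1422.99
6  | Sofa | 1274.41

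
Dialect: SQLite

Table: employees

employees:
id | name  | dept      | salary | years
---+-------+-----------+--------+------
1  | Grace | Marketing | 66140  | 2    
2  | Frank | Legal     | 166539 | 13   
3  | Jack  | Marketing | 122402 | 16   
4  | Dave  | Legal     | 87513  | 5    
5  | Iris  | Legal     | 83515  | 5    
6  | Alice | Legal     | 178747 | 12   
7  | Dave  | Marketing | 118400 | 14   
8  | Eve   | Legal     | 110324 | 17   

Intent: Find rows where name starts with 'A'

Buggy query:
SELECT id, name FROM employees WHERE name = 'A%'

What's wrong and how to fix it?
Bug: '=' compares the literal string including the % character; pattern matching needs LIKE

Fix: Replace '=' with LIKE so 'A%' is treated as a pattern

Corrected query:
SELECT id, name FROM employees WHERE name LIKE 'A%'

Result:
id | name 
---+------
6  | Alice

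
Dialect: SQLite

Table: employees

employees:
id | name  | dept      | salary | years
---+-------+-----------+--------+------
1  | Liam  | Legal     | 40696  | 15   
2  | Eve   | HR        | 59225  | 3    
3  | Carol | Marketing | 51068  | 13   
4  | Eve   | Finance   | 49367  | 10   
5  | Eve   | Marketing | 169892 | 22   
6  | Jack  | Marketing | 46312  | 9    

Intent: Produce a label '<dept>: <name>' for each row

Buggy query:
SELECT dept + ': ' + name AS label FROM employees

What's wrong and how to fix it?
Bug: SQLite uses || for string concatenation; + coerces text to numbers (yielding 0)

Fix: Use the || operator for string concatenation

Corrected query:
SELECT dept || ': ' || name AS label FROM employees

Result:
label           
----------------
Legal: Liam     
HR: Eve         
Marketing: Carol
Finance: Eve    
Marketing: Eve  
Marketing: Jack 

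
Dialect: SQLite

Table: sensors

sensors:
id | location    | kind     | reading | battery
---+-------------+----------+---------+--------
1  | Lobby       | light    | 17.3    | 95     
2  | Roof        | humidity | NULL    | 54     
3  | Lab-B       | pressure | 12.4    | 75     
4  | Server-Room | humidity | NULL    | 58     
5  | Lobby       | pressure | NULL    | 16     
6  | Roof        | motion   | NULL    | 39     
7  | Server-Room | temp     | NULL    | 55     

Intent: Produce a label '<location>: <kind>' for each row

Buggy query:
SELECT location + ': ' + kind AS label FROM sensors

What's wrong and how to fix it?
Bug: '+' is numeric addition; on text columns SQLite converts them to 0 instead of concatenating

Fix: Replace + with || to concatenate text

Corrected query:
SELECT location || ': ' || kind AS label FROM sensors

Result:
label                
---------------------
Lobby: light         
Roof: humidity       
Lab-B: pressure      
Server-Room: humidity
Lobby: pressure      
Roof: motion         
Server-Room: temp    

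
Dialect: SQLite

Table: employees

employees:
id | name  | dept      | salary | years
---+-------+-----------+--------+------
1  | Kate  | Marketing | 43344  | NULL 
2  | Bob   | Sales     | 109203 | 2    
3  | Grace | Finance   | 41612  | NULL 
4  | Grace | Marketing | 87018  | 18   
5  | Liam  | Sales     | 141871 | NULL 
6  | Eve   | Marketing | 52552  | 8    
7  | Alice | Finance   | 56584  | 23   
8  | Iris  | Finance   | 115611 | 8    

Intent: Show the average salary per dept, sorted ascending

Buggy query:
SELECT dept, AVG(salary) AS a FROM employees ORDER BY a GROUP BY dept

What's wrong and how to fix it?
Bug: ORDER BY appears before GROUP BY; SQL clause order requires GROUP BY first

Fix: Move ORDER BY to the end, after GROUP BY

Corrected query:
SELECT dept, AVG(salary) AS a FROM employees GROUP BY dept ORDER BY a

Result:
dept      | a           
----------+-------------
Marketing | 60971.333333
Finance   | 71269       
Sales     | 125537      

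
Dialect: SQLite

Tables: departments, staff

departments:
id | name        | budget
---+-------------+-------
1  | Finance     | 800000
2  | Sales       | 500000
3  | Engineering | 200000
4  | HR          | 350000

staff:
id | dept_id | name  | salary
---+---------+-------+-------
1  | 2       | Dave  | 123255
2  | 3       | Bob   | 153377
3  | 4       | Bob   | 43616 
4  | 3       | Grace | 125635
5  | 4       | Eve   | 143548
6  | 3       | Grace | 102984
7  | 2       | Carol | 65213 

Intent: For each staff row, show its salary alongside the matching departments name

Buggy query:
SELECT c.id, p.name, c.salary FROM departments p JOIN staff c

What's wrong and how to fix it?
Bug: JOIN with no ON clause produces a cartesian product; every staff row pairs with every departments row

Fix: Add ON c.dept_id = p.id to the JOIN

Corrected query:
SELECT c.id, p.name, c.salary FROM departments p JOIN staff c ON c.dept_id = p.id

Result:
id | name        | salary
---+-------------+-------
1  | Sales       | 123255
2  | Engineering | 153377
3  | HR          | 43616 
4  | Engineering | 125635
5  | HR          | 143548
6  | Engineering | 102984
7  | Sales       | 65213 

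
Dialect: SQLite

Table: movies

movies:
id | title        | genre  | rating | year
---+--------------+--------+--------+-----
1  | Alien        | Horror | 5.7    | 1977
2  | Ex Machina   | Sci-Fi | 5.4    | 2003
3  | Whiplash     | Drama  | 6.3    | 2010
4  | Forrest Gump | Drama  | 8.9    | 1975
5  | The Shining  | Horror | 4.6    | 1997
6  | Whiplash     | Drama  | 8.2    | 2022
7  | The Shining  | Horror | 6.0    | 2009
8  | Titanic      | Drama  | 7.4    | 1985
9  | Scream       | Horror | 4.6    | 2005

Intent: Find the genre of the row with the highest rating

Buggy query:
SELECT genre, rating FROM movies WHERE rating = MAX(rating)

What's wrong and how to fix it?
Bug: MAX(rating) is an aggregate and cannot be used directly in WHERE

Fix: Wrap MAX in a scalar subquery so WHERE compares against a single value

Corrected query:
SELECT genre, rating FROM movies WHERE rating = (SELECT MAX(rating) FROM movies)

Result:
genre | rating
------+-------
Drama | 8.9   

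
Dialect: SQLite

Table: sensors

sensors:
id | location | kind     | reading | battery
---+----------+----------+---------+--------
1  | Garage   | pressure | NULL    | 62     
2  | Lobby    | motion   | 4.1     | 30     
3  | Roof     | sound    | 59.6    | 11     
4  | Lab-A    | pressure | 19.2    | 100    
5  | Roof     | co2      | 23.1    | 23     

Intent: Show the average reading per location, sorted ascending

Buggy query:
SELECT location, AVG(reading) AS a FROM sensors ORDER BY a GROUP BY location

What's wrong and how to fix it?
Bug: GROUP BY must precede ORDER BY

Fix: Move ORDER BY to the end, after GROUP BY

Corrected query:
SELECT location, AVG(reading) AS a FROM sensors GROUP BY location ORDER BY a

Result:
location | a    
---------+------
Garage   | NULL 
Lobby    | 4.1  
Lab-A    | 19.2 
Roof     | 41.35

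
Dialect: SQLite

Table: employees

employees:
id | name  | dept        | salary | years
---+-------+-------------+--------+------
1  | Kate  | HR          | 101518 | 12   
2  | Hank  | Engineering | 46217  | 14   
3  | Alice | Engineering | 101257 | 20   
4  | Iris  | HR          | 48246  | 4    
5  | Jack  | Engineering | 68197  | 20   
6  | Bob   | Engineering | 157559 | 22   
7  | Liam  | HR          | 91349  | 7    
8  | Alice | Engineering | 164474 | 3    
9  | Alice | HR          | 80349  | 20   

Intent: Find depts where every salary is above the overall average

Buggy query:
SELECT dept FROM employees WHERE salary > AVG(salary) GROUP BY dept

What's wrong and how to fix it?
Bug: AVG() is an aggregate; it can't sit directly in WHERE

Fix: Use a subquery for AVG and a HAVING MIN(...) filter so the condition holds for every row in the group

Corrected query:
SELECT dept FROM employees GROUP BY dept HAVING MIN(salary) > (SELECT AVG(salary) FROM employees)

Result:
(no rows)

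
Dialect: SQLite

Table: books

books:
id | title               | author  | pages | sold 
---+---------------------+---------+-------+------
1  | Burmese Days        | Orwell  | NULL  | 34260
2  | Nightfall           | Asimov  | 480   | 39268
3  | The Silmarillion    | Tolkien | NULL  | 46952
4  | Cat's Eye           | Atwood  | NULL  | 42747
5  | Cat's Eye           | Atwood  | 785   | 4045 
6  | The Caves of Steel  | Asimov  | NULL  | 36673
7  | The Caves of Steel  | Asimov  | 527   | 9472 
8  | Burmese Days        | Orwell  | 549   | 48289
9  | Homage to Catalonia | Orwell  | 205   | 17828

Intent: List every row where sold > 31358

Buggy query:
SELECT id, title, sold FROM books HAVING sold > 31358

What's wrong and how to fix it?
Bug: This is a non-aggregate query (no GROUP BY, no aggregates), so in SQLite the HAVING clause is invalid here; a row-level condition belongs in WHERE

Fix: Replace HAVING with WHERE since the condition applies to individual rows

Corrected query:
SELECT id, title, sold FROM books WHERE sold > 31358

Result:
id | title              | sold 
---+--------------------+------
1  | Burmese Days       | 34260
2  | Nightfall          | 39268
3  | The Silmarillion   | 46952
4  | Cat's Eye          | 42747
6  | The Caves of Steel | 36673
8  | Burmese Days       | 48289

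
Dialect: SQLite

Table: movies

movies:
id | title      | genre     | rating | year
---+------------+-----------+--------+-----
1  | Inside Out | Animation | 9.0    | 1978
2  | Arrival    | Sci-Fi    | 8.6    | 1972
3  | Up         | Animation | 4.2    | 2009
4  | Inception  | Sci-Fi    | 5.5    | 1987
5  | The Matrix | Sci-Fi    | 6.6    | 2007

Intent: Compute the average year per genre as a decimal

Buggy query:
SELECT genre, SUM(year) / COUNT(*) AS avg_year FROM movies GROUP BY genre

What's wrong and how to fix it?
Bug: SUM(year) and COUNT(*) are both integers; the division truncates the fractional part

Fix: Multiply by 1.0 (or CAST to REAL) to force floating-point division

Corrected query:
SELECT genre, SUM(year) * 1.0 / COUNT(*) AS avg_year FROM movies GROUP BY genre

Result:
genre     | avg_year   
----------+------------
Animation | 1993.5     
Sci-Fi    | 1988.666667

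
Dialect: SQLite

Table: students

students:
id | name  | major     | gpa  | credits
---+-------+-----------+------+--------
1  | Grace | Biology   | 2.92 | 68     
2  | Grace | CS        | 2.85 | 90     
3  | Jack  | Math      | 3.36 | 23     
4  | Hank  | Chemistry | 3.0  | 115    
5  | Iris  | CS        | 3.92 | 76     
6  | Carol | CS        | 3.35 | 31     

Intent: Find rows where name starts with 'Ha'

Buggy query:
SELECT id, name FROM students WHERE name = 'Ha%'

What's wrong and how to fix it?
Bug: '=' compares the literal string including the % character; pattern matching needs LIKE

Fix: Replace '=' with LIKE so 'Ha%' is treated as a pattern

Corrected query:
SELECT id, name FROM students WHERE name LIKE 'Ha%'

Result:
id | name
---+-----
4  | Hank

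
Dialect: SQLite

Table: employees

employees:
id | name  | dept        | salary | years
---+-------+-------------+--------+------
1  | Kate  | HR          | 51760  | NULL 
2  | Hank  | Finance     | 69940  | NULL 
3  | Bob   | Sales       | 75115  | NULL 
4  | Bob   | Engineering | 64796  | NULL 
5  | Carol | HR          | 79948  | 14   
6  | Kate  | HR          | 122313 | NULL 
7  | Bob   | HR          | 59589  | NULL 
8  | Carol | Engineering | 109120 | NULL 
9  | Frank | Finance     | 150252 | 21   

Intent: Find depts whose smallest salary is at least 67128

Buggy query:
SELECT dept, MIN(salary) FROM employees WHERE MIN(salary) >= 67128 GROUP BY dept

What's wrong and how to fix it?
Bug: MIN() in WHERE is a misuse of aggregate

Fix: Use HAVING for the per-group MIN condition

Corrected query:
SELECT dept, MIN(salary) FROM employees GROUP BY dept HAVING MIN(salary) >= 67128

Result:
dept    | MIN(salary)
--------+------------
Finance | 69940      
Sales   | 75115      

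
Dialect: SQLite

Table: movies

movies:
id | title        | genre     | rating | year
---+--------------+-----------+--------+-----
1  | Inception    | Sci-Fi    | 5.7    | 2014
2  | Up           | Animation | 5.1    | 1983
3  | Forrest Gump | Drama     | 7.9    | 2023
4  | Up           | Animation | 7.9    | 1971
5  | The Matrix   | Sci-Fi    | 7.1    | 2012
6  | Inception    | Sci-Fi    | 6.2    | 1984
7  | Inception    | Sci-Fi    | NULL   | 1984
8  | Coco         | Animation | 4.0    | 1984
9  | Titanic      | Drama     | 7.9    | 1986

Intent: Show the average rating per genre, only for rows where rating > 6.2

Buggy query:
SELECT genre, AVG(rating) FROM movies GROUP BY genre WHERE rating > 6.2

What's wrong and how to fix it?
Bug: WHERE cannot follow GROUP BY

Fix: Place WHERE between FROM and GROUP BY

Corrected query:
SELECT genre, AVG(rating) FROM movies WHERE rating > 6.2 GROUP BY genre

Result:
genre     | AVG(rating)
----------+------------
Animation | 7.9        
Drama     | 7.9        
Sci-Fi    | 7.1        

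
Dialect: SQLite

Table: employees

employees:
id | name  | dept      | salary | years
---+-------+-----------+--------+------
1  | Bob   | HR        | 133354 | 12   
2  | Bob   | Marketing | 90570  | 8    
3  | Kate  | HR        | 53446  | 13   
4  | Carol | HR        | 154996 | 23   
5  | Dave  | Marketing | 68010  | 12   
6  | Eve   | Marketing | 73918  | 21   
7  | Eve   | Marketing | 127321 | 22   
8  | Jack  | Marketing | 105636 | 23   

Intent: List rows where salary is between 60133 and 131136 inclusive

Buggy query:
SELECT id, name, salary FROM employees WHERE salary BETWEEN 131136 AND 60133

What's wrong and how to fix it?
Bug: BETWEEN expects the lower bound first; with 131136 AND 60133 the range is empty

Fix: Write BETWEEN 60133 AND 131136

Corrected query:
SELECT id, name, salary FROM employees WHERE salary BETWEEN 60133 AND 131136

Result:
id | name | salary
---+------+-------
2  | Bob  | 90570 
5  | Dave | 68010 
6  | Eve  | 73918 
7  | Eve  | 127321
8  | Jack | 105636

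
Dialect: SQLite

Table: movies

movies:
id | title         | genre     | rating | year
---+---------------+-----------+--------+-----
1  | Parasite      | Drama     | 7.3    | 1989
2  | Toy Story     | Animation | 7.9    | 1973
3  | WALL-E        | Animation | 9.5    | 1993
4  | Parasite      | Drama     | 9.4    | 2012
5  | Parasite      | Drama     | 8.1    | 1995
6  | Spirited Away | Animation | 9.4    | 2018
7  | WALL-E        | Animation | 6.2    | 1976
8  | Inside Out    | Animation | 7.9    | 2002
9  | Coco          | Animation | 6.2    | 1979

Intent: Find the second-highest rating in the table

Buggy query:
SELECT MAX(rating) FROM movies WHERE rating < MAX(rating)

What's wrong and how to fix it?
Bug: MAX(rating) on the right of the comparison is an aggregate-in-WHERE error

Fix: Put the inner MAX in a scalar subquery

Corrected query:
SELECT MAX(rating) FROM movies WHERE rating < (SELECT MAX(rating) FROM movies)

Result:
MAX(rating)
-----------
9.4        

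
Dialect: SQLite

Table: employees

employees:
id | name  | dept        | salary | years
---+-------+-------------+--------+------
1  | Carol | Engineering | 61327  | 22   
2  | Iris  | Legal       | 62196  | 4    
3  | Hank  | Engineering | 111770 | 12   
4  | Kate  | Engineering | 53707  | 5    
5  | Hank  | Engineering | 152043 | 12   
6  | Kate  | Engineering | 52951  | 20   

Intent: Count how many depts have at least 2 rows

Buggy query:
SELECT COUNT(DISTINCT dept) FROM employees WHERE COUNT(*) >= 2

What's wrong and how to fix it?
Bug: COUNT(*) cannot appear in WHERE; the per-group count doesn't exist yet

Fix: Use a subquery that GROUPs and filters with HAVING, then count its rows

Corrected query:
SELECT COUNT(*) FROM (SELECT dept FROM employees GROUP BY dept HAVING COUNT(*) >= 2)

Result:
COUNT(*)
--------
1       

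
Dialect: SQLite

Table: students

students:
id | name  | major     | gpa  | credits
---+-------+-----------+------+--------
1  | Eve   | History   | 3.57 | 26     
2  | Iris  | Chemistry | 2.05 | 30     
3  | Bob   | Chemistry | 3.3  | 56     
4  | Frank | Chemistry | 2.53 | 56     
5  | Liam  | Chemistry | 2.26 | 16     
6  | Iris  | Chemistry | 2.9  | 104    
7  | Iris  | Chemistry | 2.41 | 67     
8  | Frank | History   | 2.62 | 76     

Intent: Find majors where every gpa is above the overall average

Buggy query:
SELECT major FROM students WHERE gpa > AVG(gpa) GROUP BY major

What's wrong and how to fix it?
Bug: WHERE evaluates per row before aggregation, so AVG() is unavailable

Fix: Use a subquery for AVG and a HAVING MIN(...) filter so the condition holds for every row in the group

Corrected query:
SELECT major FROM students GROUP BY major HAVING MIN(gpa) > (SELECT AVG(gpa) FROM students)

Result:
(no rows)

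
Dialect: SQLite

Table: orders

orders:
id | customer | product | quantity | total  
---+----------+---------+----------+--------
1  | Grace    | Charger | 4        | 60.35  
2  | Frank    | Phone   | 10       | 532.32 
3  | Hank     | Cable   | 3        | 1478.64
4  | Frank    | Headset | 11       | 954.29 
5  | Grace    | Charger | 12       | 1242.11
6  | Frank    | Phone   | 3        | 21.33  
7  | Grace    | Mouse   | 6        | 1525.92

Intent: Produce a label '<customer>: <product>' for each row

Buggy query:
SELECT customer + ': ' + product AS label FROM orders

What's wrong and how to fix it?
Bug: SQLite uses || for string concatenation; + coerces text to numbers (yielding 0)

Fix: Use the || operator for string concatenation

Corrected query:
SELECT customer || ': ' || product AS label FROM orders

Result:
label         
--------------
Grace: Charger
Frank: Phone  
Hank: Cable   
Frank: Headset
Grace: Charger
Frank: Phone  
Grace: Mouse  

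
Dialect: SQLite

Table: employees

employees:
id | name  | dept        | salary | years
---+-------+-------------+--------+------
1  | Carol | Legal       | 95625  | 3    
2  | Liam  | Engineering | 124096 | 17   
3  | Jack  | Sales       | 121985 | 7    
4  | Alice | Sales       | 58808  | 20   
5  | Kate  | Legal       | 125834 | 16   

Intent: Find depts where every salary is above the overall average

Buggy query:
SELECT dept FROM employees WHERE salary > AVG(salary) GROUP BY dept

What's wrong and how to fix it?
Bug: AVG() is an aggregate; it can't sit directly in WHERE

Fix: Use a subquery for AVG and a HAVING MIN(...) filter so the condition holds for every row in the group

Corrected query:
SELECT dept FROM employees GROUP BY dept HAVING MIN(salary) > (SELECT AVG(salary) FROM employees)

Result:
dept       
-----------
Engineering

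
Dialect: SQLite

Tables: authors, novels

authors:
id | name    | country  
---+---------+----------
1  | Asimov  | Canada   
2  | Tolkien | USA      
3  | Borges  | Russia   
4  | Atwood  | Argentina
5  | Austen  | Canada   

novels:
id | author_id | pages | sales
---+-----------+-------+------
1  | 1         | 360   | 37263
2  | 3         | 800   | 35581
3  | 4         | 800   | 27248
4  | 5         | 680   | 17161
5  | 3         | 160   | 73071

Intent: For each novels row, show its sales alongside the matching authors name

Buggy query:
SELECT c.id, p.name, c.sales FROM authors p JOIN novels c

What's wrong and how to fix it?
Bug: Missing join condition: each novels row is matched to all authors rows instead of just its own

Fix: Specify the join condition linking the foreign key to the parent id

Corrected query:
SELECT c.id, p.name, c.sales FROM authors p JOIN novels c ON c.author_id = p.id

Result:
id | name   | sales
---+--------+------
1  | Asimov | 37263
2  | Borges | 35581
3  | Atwood | 27248
4  | Austen | 17161
5  | Borges | 73071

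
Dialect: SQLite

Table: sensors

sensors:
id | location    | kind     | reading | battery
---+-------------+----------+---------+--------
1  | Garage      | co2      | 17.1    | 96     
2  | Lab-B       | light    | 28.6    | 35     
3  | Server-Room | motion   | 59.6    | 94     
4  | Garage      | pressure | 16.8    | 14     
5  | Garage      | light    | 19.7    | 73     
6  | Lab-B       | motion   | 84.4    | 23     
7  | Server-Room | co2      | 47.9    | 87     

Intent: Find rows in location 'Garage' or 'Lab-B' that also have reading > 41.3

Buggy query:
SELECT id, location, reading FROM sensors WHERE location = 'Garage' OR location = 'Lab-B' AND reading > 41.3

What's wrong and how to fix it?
Bug: Without parentheses, AND is evaluated before OR, so the reading filter only applies to the 'Lab-B' branch

Fix: Group the OR with parentheses (or use IN), then AND the threshold

Corrected query:
SELECT id, location, reading FROM sensors WHERE (location = 'Garage' OR location = 'Lab-B') AND reading > 41.3

Result:
id | location | reading
---+----------+--------
6  | Lab-B    | 84.4   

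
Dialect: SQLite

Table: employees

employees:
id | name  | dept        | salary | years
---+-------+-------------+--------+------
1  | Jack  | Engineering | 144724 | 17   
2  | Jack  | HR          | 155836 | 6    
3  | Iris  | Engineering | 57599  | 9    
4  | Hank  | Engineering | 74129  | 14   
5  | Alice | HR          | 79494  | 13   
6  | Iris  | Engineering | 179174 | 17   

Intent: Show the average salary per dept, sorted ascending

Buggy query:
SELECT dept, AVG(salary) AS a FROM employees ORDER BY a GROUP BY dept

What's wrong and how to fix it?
Bug: GROUP BY must precede ORDER BY

Fix: Reorder: SELECT … FROM … GROUP BY … ORDER BY …

Corrected query:
SELECT dept, AVG(salary) AS a FROM employees GROUP BY dept ORDER BY a

Result:
dept        | a       
------------+---------
Engineering | 113906.5
HR          | 117665  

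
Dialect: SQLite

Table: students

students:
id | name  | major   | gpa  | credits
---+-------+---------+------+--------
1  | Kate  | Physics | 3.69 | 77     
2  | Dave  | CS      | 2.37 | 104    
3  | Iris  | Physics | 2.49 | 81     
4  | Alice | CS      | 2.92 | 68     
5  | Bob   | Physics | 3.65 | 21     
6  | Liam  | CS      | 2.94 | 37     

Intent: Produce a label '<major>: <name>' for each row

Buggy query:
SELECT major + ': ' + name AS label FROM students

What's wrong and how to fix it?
Bug: '+' is numeric addition; on text columns SQLite converts them to 0 instead of concatenating

Fix: Use the || operator for string concatenation

Corrected query:
SELECT major || ': ' || name AS label FROM students

Result:
label        
-------------
Physics: Kate
CS: Dave     
Physics: Iris
CS: Alice    
Physics: Bob 
CS: Liam     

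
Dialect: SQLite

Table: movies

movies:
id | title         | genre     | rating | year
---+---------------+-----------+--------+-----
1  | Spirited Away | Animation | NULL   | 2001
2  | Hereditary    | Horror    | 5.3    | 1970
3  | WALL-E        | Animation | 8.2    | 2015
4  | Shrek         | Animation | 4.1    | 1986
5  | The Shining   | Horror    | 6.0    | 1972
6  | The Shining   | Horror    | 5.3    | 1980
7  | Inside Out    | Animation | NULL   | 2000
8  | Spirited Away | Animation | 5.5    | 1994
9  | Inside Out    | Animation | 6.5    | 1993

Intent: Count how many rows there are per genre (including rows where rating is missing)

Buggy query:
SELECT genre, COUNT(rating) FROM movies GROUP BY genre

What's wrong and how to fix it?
Bug: COUNT(rating) skips NULLs, so groups with missing rating are undercounted

Fix: Replace COUNT(rating) with COUNT(*)

Corrected query:
SELECT genre, COUNT(*) FROM movies GROUP BY genre

Result:
genre     | COUNT(*)
----------+---------
Animation | 6       
Horror    | 3       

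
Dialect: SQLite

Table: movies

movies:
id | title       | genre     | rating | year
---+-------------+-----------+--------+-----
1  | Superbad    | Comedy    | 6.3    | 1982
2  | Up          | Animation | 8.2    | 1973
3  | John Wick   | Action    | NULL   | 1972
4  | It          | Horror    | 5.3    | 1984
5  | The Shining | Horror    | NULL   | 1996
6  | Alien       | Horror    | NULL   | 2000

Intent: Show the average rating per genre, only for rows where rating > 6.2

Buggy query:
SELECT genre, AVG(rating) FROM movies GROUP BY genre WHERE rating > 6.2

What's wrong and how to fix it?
Bug: WHERE cannot follow GROUP BY

Fix: Move the WHERE clause before GROUP BY

Corrected query:
SELECT genre, AVG(rating) FROM movies WHERE rating > 6.2 GROUP BY genre

Result:
genre     | AVG(rating)
----------+------------
Animation | 8.2        
Comedy    | 6.3        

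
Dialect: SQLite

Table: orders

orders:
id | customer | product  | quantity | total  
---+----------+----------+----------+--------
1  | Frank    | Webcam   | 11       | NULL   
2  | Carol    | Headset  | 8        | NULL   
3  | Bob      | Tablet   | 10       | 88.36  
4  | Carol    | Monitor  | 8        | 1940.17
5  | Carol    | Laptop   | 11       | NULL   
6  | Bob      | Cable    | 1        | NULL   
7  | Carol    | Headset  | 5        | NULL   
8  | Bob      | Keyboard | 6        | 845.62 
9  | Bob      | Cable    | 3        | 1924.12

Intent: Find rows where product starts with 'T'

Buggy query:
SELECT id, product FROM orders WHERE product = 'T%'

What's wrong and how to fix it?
Bug: '=' compares the literal string including the % character; pattern matching needs LIKE

Fix: Replace '=' with LIKE so 'T%' is treated as a pattern

Corrected query:
SELECT id, product FROM orders WHERE product LIKE 'T%'

Result:
id | product
---+--------
3  | Tablet 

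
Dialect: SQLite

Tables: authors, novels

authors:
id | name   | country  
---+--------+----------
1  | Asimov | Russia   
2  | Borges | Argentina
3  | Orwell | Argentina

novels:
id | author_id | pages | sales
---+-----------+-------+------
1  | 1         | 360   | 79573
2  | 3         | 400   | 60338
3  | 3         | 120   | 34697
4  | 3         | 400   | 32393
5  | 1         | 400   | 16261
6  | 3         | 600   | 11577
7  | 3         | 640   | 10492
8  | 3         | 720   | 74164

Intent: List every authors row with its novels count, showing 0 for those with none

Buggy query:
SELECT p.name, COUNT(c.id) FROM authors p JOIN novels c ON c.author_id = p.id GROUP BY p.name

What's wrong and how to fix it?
Bug: An inner join excludes parents with zero children

Fix: Switch to LEFT JOIN to retain unmatched parent rows

Corrected query:
SELECT p.name, COUNT(c.id) FROM authors p LEFT JOIN novels c ON c.author_id = p.id GROUP BY p.name

Result:
name   | COUNT(c.id)
-------+------------
Asimov | 2          
Borges | 0          
Orwell | 6          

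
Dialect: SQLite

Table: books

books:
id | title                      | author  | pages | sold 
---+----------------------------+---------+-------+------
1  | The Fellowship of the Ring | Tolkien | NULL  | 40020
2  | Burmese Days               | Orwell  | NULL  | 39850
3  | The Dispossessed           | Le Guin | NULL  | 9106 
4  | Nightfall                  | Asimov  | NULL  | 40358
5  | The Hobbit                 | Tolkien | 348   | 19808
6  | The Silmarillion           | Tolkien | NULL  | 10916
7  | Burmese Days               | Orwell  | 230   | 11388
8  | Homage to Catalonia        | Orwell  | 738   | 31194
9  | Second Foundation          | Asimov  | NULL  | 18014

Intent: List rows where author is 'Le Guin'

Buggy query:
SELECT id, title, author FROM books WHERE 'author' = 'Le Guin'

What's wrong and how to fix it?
Bug: 'author' in single quotes is a string literal, not the column; the comparison is literal-vs-literal and never true

Fix: Remove the quotes around the column name (or use double quotes for an identifier)

Corrected query:
SELECT id, title, author FROM books WHERE author = 'Le Guin'

Result:
id | title            | author 
---+------------------+--------
3  | The Dispossessed | Le Guin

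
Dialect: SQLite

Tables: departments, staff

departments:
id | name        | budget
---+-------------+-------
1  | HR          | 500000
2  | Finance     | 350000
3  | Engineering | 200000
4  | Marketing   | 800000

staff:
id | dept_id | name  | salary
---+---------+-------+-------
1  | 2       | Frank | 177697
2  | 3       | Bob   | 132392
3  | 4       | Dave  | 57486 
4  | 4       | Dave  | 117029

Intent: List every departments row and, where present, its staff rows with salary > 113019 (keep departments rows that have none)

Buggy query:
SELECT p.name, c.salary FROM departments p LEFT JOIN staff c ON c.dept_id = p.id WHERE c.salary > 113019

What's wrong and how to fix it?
Bug: A WHERE condition on the right-hand table after LEFT JOIN drops unmatched parents

Fix: Put 'c.salary > 113019' in the JOIN's ON clause instead of WHERE

Corrected query:
SELECT p.name, c.salary FROM departments p LEFT JOIN staff c ON c.dept_id = p.id AND c.salary > 113019

Result:
name        | salary
------------+-------
HR          | NULL  
Finance     | 177697
Engineering | 132392
Marketing   | 117029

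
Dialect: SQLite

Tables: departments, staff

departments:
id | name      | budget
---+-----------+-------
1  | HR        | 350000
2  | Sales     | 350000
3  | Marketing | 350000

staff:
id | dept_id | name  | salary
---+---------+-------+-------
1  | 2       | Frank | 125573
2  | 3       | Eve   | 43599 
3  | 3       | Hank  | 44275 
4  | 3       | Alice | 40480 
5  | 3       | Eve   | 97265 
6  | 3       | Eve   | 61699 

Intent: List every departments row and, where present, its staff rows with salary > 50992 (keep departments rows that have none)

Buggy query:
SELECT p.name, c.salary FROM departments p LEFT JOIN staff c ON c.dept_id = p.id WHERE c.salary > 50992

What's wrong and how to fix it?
Bug: A WHERE condition on the right-hand table after LEFT JOIN drops unmatched parents

Fix: Put 'c.salary > 50992' in the JOIN's ON clause instead of WHERE

Corrected query:
SELECT p.name, c.salary FROM departments p LEFT JOIN staff c ON c.dept_id = p.id AND c.salary > 50992

Result:
name      | salary
----------+-------
HR        | NULL  
Sales     | 125573
Marketing | 61699 
Marketing | 97265 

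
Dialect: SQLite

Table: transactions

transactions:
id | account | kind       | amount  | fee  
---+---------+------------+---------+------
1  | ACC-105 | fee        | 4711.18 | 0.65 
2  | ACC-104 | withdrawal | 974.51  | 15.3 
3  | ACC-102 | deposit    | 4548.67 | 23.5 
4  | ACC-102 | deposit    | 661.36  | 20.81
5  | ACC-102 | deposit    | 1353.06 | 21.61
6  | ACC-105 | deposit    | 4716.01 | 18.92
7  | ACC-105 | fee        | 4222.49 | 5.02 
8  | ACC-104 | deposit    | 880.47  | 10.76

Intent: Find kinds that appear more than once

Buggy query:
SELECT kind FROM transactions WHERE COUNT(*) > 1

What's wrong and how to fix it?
Bug: COUNT(*) is an aggregate and cannot be used in WHERE

Fix: GROUP BY kind, then filter groups with HAVING COUNT(*) > 1

Corrected query:
SELECT kind FROM transactions GROUP BY kind HAVING COUNT(*) > 1

Result:
kind   
-------
deposit
fee    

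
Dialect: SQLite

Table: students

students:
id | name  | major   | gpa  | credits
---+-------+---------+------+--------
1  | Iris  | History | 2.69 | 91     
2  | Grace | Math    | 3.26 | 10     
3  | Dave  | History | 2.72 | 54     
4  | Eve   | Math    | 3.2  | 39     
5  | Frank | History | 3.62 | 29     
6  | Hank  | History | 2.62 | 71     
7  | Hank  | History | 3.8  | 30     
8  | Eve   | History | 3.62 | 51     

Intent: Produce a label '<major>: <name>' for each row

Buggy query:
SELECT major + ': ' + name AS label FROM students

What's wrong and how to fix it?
Bug: '+' is numeric addition; on text columns SQLite converts them to 0 instead of concatenating

Fix: Replace + with || to concatenate text

Corrected query:
SELECT major || ': ' || name AS label FROM students

Result:
label         
--------------
History: Iris 
Math: Grace   
History: Dave 
Math: Eve     
History: Frank
History: Hank 
History: Hank 
History: Eve  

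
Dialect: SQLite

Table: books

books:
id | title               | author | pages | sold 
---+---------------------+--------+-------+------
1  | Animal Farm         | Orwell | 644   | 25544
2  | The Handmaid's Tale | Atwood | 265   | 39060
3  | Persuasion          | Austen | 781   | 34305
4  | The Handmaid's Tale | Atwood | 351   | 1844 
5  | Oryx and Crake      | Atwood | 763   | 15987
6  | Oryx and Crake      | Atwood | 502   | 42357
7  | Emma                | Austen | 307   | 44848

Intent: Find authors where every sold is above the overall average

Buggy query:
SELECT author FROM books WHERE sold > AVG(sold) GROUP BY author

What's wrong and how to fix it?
Bug: WHERE evaluates per row before aggregation, so AVG() is unavailable

Fix: Use a subquery for AVG and a HAVING MIN(...) filter so the condition holds for every row in the group

Corrected query:
SELECT author FROM books GROUP BY author HAVING MIN(sold) > (SELECT AVG(sold) FROM books)

Result:
author
------
Austen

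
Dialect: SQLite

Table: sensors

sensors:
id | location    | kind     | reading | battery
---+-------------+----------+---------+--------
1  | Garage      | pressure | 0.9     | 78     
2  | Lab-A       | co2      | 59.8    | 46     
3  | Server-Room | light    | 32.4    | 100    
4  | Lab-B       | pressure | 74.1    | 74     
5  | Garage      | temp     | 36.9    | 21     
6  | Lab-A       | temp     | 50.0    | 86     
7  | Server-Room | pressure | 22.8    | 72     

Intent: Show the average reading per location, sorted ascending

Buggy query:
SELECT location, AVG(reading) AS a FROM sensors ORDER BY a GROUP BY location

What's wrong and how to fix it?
Bug: ORDER BY appears before GROUP BY; SQL clause order requires GROUP BY first

Fix: Reorder: SELECT … FROM … GROUP BY … ORDER BY …

Corrected query:
SELECT location, AVG(reading) AS a FROM sensors GROUP BY location ORDER BY a

Result:
location    | a   
------------+-----
Garage      | 18.9
Server-Room | 27.6
Lab-A       | 54.9
Lab-B       | 74.1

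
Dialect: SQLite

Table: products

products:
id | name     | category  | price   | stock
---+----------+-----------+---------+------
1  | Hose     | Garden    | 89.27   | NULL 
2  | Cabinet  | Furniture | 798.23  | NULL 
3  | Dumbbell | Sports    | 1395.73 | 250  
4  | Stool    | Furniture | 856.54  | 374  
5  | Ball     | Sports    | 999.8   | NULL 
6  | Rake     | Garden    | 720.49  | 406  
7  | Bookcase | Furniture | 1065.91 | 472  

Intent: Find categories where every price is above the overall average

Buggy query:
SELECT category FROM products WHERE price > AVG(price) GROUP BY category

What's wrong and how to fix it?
Bug: AVG() is an aggregate; it can't sit directly in WHERE

Fix: Use a subquery for AVG and a HAVING MIN(...) filter so the condition holds for every row in the group

Corrected query:
SELECT category FROM products GROUP BY category HAVING MIN(price) > (SELECT AVG(price) FROM products)

Result:
category
--------
Sports  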